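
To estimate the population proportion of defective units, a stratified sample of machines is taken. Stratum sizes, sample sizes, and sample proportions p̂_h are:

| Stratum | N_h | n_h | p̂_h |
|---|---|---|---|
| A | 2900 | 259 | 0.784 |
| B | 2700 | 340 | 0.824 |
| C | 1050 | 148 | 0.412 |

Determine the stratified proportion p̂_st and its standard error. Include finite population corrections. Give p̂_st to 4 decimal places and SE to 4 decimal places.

p̂_st ≈ 0.7415, SE ≈ 0.0145

N = 6650; stratum weights W_h = N_h/N.
p̂_st = Σ W_h p̂_h = (2900·0.784 + 2700·0.824 + 1050·0.412)/6650 = 0.74150
V̂(p̂_st) = Σ W_h² (1 − n_h/N_h) p̂_h(1−p̂_h)/(n_h−1):
  stratum A: (2900/6650)²·(1 − 259/2900)·0.784·0.216/258 = 0.000113677
  stratum B: (2700/6650)²·(1 − 340/2700)·0.824·0.176/339 = 6.16414e-05
  stratum C: (1050/6650)²·(1 − 148/1050)·0.412·0.588/147 = 3.52947e-05
V̂(p̂_st) = 0.000210613; SE = √V̂ = 0.0145125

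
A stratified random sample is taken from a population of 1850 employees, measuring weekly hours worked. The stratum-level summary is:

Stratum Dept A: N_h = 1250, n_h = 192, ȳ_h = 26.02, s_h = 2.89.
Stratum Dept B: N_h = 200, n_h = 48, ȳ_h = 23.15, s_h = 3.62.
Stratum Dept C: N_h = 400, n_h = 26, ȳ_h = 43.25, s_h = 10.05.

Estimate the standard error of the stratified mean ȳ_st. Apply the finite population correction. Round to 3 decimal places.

V̂(ȳ_st) = Σ W_h² (1 − n_h/N_h) s_h²/n_h, with W_h = N_h/N and N = 1850:
  stratum Dept A: (1250/1850)²·(1 − 192/1250)·2.89²/192 = 0.0168092
  stratum Dept B: (200/1850)²·(1 − 48/200)·3.62²/48 = 0.00242497
  stratum Dept C: (400/1850)²·(1 − 26/400)·10.05²/26 = 0.169804
V̂(ȳ_st) = 0.189038
SE(ȳ_st) = √0.189038 = 0.434785

SE(ȳ_st) ≈ 0.435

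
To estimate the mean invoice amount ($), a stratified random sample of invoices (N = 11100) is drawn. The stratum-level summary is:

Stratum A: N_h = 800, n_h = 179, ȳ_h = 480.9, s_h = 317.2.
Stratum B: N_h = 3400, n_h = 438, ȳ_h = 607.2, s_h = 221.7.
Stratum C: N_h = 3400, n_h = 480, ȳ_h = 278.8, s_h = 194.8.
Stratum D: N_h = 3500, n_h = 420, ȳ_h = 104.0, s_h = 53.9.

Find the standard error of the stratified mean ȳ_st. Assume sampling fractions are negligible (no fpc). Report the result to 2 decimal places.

SE(ȳ_st) ≈ 4.64

V̂(ȳ_st) = Σ W_h² s_h²/n_h, with W_h = N_h/N and N = 11100:
  stratum A: (800/11100)²·317.2²/179 = 2.91976
  stratum B: (3400/11100)²·221.7²/438 = 10.5286
  stratum C: (3400/11100)²·194.8²/480 = 7.41735
  stratum D: (3500/11100)²·53.9²/420 = 0.687731
V̂(ȳ_st) = 21.5534
SE(ȳ_st) = √21.5534 = 4.64256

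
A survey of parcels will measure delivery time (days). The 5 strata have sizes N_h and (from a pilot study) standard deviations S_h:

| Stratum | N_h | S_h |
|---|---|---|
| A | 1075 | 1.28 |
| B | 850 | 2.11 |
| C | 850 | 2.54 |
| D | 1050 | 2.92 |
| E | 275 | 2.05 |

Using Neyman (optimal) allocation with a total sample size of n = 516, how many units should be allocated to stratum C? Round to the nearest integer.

Neyman allocation: n_h = n · N_h S_h / Σ N_i S_i, with n = 516.
  stratum A: N_h·S_h = 1075·1.28 = 1376.00
  stratum B: N_h·S_h = 850·2.11 = 1793.50
  stratum C: N_h·S_h = 850·2.54 = 2159.00
  stratum D: N_h·S_h = 1050·2.92 = 3066.00
  stratum E: N_h·S_h = 275·2.05 = 563.75
Σ N_h S_h = 8958.25
n for stratum C = 516·2159.00/8958.25 = 124.360 → 124

124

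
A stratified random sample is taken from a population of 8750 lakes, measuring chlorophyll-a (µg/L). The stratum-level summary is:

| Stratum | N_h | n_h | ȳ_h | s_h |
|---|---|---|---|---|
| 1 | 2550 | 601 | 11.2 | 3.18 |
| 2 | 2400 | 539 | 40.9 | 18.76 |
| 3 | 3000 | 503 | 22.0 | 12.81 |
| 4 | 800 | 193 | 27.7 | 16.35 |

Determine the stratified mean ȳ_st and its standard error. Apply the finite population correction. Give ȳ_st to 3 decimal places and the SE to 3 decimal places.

ȳ_st = Σ W_h ȳ_h = (2550·11.2 + 2400·40.9 + 3000·22.0 + 800·27.7)/8750 = 24.55771
V̂(ȳ_st) = Σ W_h² (1 − n_h/N_h) s_h²/n_h, with W_h = N_h/N and N = 8750:
  stratum 1: (2550/8750)²·(1 − 601/2550)·3.18²/601 = 0.00109223
  stratum 2: (2400/8750)²·(1 − 539/2400)·18.76²/539 = 0.0380907
  stratum 3: (3000/8750)²·(1 − 503/3000)·12.81²/503 = 0.0319193
  stratum 4: (800/8750)²·(1 − 193/800)·16.35²/193 = 0.00878498
V̂(ȳ_st) = 0.0798872
SE(ȳ_st) = √0.0798872 = 0.282643

ȳ_st ≈ 24.558, SE ≈ 0.283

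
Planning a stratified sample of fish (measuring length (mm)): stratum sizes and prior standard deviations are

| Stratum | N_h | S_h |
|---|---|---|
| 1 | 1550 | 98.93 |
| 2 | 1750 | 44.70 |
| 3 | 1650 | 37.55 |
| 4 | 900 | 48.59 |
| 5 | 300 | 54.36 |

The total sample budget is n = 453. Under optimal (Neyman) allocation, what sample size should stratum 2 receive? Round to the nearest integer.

Neyman allocation: n_h = n · N_h S_h / Σ N_i S_i, with n = 453.
  stratum 1: N_h·S_h = 1550·98.93 = 153341.50
  stratum 2: N_h·S_h = 1750·44.70 = 78225.00
  stratum 3: N_h·S_h = 1650·37.55 = 61957.50
  stratum 4: N_h·S_h = 900·48.59 = 43731.00
  stratum 5: N_h·S_h = 300·54.36 = 16308.00
Σ N_h S_h = 353563.00
n for stratum 2 = 453·78225.00/353563.00 = 100.225 → 100

100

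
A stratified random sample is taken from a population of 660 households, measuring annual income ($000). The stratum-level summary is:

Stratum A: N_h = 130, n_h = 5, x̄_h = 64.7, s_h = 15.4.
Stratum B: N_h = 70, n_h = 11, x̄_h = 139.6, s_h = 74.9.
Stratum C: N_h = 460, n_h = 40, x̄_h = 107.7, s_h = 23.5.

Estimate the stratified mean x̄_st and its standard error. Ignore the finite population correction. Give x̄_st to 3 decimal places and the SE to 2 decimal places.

x̄_st = Σ W_h x̄_h = (130·64.7 + 70·139.6 + 460·107.7)/660 = 102.61364
V̂(x̄_st) = Σ W_h² s_h²/n_h, with W_h = N_h/N and N = 660:
  stratum A: (130/660)²·15.4²/5 = 1.84022
  stratum B: (70/660)²·74.9²/11 = 5.73692
  stratum C: (460/660)²·23.5²/40 = 6.70662
V̂(x̄_st) = 14.2838
SE(x̄_st) = √14.2838 = 3.77939

x̄_st ≈ 102.614, SE ≈ 3.78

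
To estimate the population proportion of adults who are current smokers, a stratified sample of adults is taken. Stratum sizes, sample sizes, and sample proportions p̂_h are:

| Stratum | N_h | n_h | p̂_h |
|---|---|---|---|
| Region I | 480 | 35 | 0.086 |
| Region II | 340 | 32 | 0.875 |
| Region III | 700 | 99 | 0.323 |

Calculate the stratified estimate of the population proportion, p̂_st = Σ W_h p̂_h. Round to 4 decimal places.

N = 1520; stratum weights W_h = N_h/N.
p̂_st = Σ W_h p̂_h = (480·0.086 + 340·0.875 + 700·0.323)/1520 = 0.37163

p̂_st ≈ 0.3716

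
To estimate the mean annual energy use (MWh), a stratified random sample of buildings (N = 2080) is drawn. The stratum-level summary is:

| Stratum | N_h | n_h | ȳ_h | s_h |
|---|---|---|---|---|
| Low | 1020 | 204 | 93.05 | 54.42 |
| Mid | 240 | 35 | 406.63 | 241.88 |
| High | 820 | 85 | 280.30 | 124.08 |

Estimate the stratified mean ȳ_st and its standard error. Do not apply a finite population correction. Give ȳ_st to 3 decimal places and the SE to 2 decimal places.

ȳ_st = Σ W_h ȳ_h = (1020·93.05 + 240·406.63 + 820·280.30)/2080 = 203.05202
V̂(ȳ_st) = Σ W_h² s_h²/n_h, with W_h = N_h/N and N = 2080:
  stratum Low: (1020/2080)²·54.42²/204 = 3.49109
  stratum Mid: (240/2080)²·241.88²/35 = 22.255
  stratum High: (820/2080)²·124.08²/85 = 28.1505
V̂(ȳ_st) = 53.8966
SE(ȳ_st) = √53.8966 = 7.34143

ȳ_st ≈ 203.052, SE ≈ 7.34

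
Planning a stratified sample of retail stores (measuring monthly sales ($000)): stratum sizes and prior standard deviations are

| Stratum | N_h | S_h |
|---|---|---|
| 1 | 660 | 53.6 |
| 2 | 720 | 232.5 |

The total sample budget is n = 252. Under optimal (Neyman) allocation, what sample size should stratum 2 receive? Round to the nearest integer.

Neyman allocation: n_h = n · N_h S_h / Σ N_i S_i, with n = 252.
  stratum 1: N_h·S_h = 660·53.6 = 35376.00
  stratum 2: N_h·S_h = 720·232.5 = 167400.00
Σ N_h S_h = 202776.00
n for stratum 2 = 252·167400.00/202776.00 = 208.036 → 208

208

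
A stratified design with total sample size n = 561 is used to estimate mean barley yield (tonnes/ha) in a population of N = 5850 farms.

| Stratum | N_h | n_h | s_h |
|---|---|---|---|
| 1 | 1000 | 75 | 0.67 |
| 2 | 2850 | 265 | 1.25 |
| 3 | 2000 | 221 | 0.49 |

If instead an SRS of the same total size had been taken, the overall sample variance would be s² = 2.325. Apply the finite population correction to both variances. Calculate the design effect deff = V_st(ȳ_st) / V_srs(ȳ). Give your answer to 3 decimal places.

V̂(ȳ_st) = Σ W_h² (1 − n_h/N_h) s_h²/n_h, with W_h = N_h/N and N = 5850:
  stratum 1: (1000/5850)²·(1 − 75/1000)·0.67²/75 = 0.000161778
  stratum 2: (2850/5850)²·(1 − 265/2850)·1.25²/265 = 0.00126931
  stratum 3: (2000/5850)²·(1 − 221/2000)·0.49²/221 = 0.000112952
V_st = 0.00154404
V_srs = (1 − 561/5850)·2.325/561 = 0.00374695
deff = V_st / V_srs = 0.00154404/0.00374695 = 0.4121

deff ≈ 0.412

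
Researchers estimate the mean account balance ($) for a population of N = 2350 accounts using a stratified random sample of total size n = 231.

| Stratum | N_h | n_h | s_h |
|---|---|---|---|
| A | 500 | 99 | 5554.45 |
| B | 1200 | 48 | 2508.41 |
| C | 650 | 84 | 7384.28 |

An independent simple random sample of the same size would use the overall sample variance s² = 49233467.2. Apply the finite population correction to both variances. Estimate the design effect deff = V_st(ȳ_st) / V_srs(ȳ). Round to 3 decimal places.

deff ≈ 0.455

V̂(ȳ_st) = Σ W_h² (1 − n_h/N_h) s_h²/n_h, with W_h = N_h/N and N = 2350:
  stratum A: (500/2350)²·(1 − 99/500)·5554.45²/99 = 11314.2
  stratum B: (1200/2350)²·(1 − 48/1200)·2508.41²/48 = 32813.6
  stratum C: (650/2350)²·(1 − 84/650)·7384.28²/84 = 43244.5
V_st = 87372.4
V_srs = (1 − 231/2350)·49233467.2/231 = 192181
deff = V_st / V_srs = 87372.4/192181 = 0.4546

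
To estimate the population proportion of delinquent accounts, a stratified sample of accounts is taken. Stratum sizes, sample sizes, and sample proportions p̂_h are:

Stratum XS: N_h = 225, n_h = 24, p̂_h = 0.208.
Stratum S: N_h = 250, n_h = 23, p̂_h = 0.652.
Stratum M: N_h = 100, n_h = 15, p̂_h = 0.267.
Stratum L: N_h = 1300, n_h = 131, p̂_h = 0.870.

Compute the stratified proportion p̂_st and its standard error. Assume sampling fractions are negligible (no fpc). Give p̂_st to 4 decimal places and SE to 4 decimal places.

N = 1875; stratum weights W_h = N_h/N.
p̂_st = Σ W_h p̂_h = (225·0.208 + 250·0.652 + 100·0.267 + 1300·0.870)/1875 = 0.72933
V̂(p̂_st) = Σ W_h² p̂_h(1−p̂_h)/(n_h−1):
  stratum XS: (225/1875)²·0.208·0.792/23 = 0.000103139
  stratum S: (250/1875)²·0.652·0.348/22 = 0.00018335
  stratum M: (100/1875)²·0.267·0.733/14 = 3.97635e-05
  stratum L: (1300/1875)²·0.870·0.130/130 = 0.000418219
V̂(p̂_st) = 0.000744472; SE = √V̂ = 0.027285

p̂_st ≈ 0.7293, SE ≈ 0.0273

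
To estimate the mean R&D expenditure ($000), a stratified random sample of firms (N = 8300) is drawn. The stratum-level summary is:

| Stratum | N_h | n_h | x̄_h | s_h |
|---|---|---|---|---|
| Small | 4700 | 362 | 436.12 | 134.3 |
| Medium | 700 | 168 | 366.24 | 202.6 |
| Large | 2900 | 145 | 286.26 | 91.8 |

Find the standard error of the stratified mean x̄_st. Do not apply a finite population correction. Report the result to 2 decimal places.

SE(x̄_st) ≈ 4.98

V̂(x̄_st) = Σ W_h² s_h²/n_h, with W_h = N_h/N and N = 8300:
  stratum Small: (4700/8300)²·134.3²/362 = 15.9765
  stratum Medium: (700/8300)²·202.6²/168 = 1.73784
  stratum Large: (2900/8300)²·91.8²/145 = 7.09508
V̂(x̄_st) = 24.8095
SE(x̄_st) = √24.8095 = 4.98091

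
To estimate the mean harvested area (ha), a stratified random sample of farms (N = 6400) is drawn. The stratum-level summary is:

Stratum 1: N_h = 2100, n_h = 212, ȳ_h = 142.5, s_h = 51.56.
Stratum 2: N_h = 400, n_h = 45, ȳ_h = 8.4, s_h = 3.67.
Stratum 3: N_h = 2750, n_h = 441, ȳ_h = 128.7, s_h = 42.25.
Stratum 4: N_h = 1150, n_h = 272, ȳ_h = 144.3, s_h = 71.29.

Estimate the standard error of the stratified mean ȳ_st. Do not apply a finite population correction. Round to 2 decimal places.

V̂(ȳ_st) = Σ W_h² s_h²/n_h, with W_h = N_h/N and N = 6400:
  stratum 1: (2100/6400)²·51.56²/212 = 1.35011
  stratum 2: (400/6400)²·3.67²/45 = 0.00116918
  stratum 3: (2750/6400)²·42.25²/441 = 0.747344
  stratum 4: (1150/6400)²·71.29²/272 = 0.603287
V̂(ȳ_st) = 2.70191
SE(ȳ_st) = √2.70191 = 1.64375

SE(ȳ_st) ≈ 1.64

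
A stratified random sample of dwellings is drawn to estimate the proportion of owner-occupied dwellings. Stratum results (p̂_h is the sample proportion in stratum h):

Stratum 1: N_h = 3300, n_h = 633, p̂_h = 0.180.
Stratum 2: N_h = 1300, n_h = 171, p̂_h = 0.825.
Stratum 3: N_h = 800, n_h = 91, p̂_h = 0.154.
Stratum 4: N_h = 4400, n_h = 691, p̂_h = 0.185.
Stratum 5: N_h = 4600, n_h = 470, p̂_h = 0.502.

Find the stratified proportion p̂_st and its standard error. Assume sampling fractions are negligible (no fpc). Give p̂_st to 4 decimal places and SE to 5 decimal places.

p̂_st ≈ 0.3412, SE ≈ 0.00992

N = 14400; stratum weights W_h = N_h/N.
p̂_st = Σ W_h p̂_h = (3300·0.180 + 1300·0.825 + 800·0.154 + 4400·0.185 + 4600·0.502)/14400 = 0.34117
V̂(p̂_st) = Σ W_h² p̂_h(1−p̂_h)/(n_h−1):
  stratum 1: (3300/14400)²·0.180·0.820/632 = 1.22651e-05
  stratum 2: (1300/14400)²·0.825·0.175/170 = 6.92157e-06
  stratum 3: (800/14400)²·0.154·0.846/90 = 4.4679e-06
  stratum 4: (4400/14400)²·0.185·0.815/690 = 2.04014e-05
  stratum 5: (4600/14400)²·0.502·0.498/469 = 5.4394e-05
V̂(p̂_st) = 9.845e-05; SE = √V̂ = 0.0099222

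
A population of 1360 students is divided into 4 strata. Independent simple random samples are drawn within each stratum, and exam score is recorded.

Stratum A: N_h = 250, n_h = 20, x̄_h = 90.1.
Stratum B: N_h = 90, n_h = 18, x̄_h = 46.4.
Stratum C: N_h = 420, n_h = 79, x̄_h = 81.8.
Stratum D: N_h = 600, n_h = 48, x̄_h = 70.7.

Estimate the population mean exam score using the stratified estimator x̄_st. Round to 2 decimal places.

x̄_st ≈ 76.09

N = Σ N_h = 1360. Stratum weights W_h = N_h/N.
x̄_st = (250·90.1 + 90·46.4 + 420·81.8 + 600·70.7) / 1360 = 76.0860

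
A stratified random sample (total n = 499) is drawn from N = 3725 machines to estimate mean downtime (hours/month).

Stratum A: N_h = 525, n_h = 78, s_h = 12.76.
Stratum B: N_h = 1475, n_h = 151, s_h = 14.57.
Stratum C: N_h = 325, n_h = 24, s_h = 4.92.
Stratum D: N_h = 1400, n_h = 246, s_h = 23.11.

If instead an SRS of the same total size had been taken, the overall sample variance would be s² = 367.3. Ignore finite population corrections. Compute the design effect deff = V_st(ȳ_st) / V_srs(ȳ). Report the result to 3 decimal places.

V̂(ȳ_st) = Σ W_h² s_h²/n_h, with W_h = N_h/N and N = 3725:
  stratum A: (525/3725)²·12.76²/78 = 0.0414642
  stratum B: (1475/3725)²·14.57²/151 = 0.220431
  stratum C: (325/3725)²·4.92²/24 = 0.00767774
  stratum D: (1400/3725)²·23.11²/246 = 0.306668
V_st = 0.576241
V_srs = s²/n = 367.3/499 = 0.736072
deff = V_st / V_srs = 0.576241/0.736072 = 0.7829

deff ≈ 0.783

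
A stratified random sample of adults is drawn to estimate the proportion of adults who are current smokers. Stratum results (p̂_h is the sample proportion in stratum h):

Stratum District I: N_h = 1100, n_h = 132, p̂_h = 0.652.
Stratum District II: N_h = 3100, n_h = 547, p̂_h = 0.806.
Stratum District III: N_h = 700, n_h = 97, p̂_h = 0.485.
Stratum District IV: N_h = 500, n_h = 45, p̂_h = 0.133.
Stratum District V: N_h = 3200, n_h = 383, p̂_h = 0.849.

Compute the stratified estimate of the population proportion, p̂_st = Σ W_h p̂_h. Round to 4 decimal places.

N = 8600; stratum weights W_h = N_h/N.
p̂_st = Σ W_h p̂_h = (1100·0.652 + 3100·0.806 + 700·0.485 + 500·0.133 + 3200·0.849)/8600 = 0.73705

p̂_st ≈ 0.7370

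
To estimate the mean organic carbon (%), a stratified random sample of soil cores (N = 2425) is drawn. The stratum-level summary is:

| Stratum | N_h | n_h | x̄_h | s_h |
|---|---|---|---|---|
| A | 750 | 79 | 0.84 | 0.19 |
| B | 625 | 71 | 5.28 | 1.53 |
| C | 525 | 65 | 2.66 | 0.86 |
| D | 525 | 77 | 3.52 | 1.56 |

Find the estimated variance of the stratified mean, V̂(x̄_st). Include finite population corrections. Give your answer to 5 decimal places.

V̂(x̄_st) = Σ W_h² (1 − n_h/N_h) s_h²/n_h, with W_h = N_h/N and N = 2425:
  stratum A: (750/2425)²·(1 − 79/750)·0.19²/79 = 3.91057e-05
  stratum B: (625/2425)²·(1 − 71/625)·1.53²/71 = 0.00194129
  stratum C: (525/2425)²·(1 − 65/525)·0.86²/65 = 0.00046728
  stratum D: (525/2425)²·(1 − 77/525)·1.56²/77 = 0.00126407
V̂(x̄_st) = 0.00371175

V̂(x̄_st) ≈ 0.00371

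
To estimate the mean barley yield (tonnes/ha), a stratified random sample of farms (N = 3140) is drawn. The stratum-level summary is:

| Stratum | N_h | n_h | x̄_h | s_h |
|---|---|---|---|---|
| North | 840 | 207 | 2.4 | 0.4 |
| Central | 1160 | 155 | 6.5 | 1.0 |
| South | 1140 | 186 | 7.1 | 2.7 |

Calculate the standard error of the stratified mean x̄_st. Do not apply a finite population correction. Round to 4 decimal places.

V̂(x̄_st) = Σ W_h² s_h²/n_h, with W_h = N_h/N and N = 3140:
  stratum North: (840/3140)²·0.4²/207 = 5.53158e-05
  stratum Central: (1160/3140)²·1.0²/155 = 0.000880491
  stratum South: (1140/3140)²·2.7²/186 = 0.00516613
V̂(x̄_st) = 0.00610193
SE(x̄_st) = √0.00610193 = 0.0781149

SE(x̄_st) ≈ 0.0781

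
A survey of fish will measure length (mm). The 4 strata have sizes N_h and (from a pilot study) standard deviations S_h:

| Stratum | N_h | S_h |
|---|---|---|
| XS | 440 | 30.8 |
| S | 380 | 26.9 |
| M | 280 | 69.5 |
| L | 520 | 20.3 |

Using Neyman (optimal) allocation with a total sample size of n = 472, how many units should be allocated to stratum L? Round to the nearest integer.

93

Neyman allocation: n_h = n · N_h S_h / Σ N_i S_i, with n = 472.
  stratum XS: N_h·S_h = 440·30.8 = 13552.00
  stratum S: N_h·S_h = 380·26.9 = 10222.00
  stratum M: N_h·S_h = 280·69.5 = 19460.00
  stratum L: N_h·S_h = 520·20.3 = 10556.00
Σ N_h S_h = 53790.00
n for stratum L = 472·10556.00/53790.00 = 92.627 → 93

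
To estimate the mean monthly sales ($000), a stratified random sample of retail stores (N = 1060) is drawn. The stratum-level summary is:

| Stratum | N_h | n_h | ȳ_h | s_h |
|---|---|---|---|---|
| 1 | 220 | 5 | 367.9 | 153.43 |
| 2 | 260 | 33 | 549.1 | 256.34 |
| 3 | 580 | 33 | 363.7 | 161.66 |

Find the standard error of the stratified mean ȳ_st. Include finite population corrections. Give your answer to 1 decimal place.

V̂(ȳ_st) = Σ W_h² (1 − n_h/N_h) s_h²/n_h, with W_h = N_h/N and N = 1060:
  stratum 1: (220/1060)²·(1 − 5/220)·153.43²/5 = 198.198
  stratum 2: (260/1060)²·(1 − 33/260)·256.34²/33 = 104.594
  stratum 3: (580/1060)²·(1 − 33/580)·161.66²/33 = 223.612
V̂(ȳ_st) = 526.404
SE(ȳ_st) = √526.404 = 22.9435

SE(ȳ_st) ≈ 22.9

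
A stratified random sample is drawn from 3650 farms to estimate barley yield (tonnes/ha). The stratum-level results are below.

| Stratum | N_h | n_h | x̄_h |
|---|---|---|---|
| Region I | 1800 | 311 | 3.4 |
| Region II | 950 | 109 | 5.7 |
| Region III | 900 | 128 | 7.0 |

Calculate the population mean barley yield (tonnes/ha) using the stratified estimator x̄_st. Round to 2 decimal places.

N = Σ N_h = 3650. Stratum weights W_h = N_h/N.
x̄_st = (1800·3.4 + 950·5.7 + 900·7.0) / 3650 = 4.8863

x̄_st ≈ 4.89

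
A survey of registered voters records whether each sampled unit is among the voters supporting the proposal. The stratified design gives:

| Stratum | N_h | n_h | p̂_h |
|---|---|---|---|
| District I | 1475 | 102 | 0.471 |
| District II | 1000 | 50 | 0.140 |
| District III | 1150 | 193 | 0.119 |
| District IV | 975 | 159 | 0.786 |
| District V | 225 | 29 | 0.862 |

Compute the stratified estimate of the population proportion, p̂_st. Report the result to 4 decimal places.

N = 4825; stratum weights W_h = N_h/N.
p̂_st = Σ W_h p̂_h = (1475·0.471 + 1000·0.140 + 1150·0.119 + 975·0.786 + 225·0.862)/4825 = 0.40039

p̂_st ≈ 0.4004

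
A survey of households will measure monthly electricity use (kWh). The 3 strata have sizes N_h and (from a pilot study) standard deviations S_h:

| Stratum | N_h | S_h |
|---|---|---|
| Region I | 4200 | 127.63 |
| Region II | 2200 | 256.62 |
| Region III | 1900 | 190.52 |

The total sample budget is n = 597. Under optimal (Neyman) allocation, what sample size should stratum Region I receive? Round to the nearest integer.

Neyman allocation: n_h = n · N_h S_h / Σ N_i S_i, with n = 597.
  stratum Region I: N_h·S_h = 4200·127.63 = 536046.00
  stratum Region II: N_h·S_h = 2200·256.62 = 564564.00
  stratum Region III: N_h·S_h = 1900·190.52 = 361988.00
Σ N_h S_h = 1462598.00
n for stratum Region I = 597·536046.00/1462598.00 = 218.802 → 219

219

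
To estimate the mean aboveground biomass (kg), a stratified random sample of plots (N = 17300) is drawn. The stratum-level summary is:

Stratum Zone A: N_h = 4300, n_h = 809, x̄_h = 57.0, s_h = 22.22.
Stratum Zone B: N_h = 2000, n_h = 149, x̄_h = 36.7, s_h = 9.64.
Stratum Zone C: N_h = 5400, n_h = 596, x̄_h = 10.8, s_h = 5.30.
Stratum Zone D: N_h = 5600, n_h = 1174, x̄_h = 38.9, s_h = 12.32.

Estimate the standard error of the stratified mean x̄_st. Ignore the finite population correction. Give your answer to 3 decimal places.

SE(x̄_st) ≈ 0.253

V̂(x̄_st) = Σ W_h² s_h²/n_h, with W_h = N_h/N and N = 17300:
  stratum Zone A: (4300/17300)²·22.22²/809 = 0.0377037
  stratum Zone B: (2000/17300)²·9.64²/149 = 0.00833558
  stratum Zone C: (5400/17300)²·5.30²/596 = 0.00459199
  stratum Zone D: (5600/17300)²·12.32²/1174 = 0.0135468
V̂(x̄_st) = 0.0641781
SE(x̄_st) = √0.0641781 = 0.253334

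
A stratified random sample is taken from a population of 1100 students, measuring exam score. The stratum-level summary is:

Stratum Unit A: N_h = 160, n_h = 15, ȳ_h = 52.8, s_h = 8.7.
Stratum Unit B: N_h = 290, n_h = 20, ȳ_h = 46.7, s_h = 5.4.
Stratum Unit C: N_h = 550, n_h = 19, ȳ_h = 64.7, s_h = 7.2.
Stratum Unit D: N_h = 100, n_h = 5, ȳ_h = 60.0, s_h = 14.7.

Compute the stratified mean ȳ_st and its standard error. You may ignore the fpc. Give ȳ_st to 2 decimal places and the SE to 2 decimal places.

ȳ_st ≈ 57.80, SE ≈ 1.12

ȳ_st = Σ W_h ȳ_h = (160·52.8 + 290·46.7 + 550·64.7 + 100·60.0)/1100 = 57.79636
V̂(ȳ_st) = Σ W_h² s_h²/n_h, with W_h = N_h/N and N = 1100:
  stratum Unit A: (160/1100)²·8.7²/15 = 0.106758
  stratum Unit B: (290/1100)²·5.4²/20 = 0.101337
  stratum Unit C: (550/1100)²·7.2²/19 = 0.682105
  stratum Unit D: (100/1100)²·14.7²/5 = 0.357174
V̂(ȳ_st) = 1.24737
SE(ȳ_st) = √1.24737 = 1.11686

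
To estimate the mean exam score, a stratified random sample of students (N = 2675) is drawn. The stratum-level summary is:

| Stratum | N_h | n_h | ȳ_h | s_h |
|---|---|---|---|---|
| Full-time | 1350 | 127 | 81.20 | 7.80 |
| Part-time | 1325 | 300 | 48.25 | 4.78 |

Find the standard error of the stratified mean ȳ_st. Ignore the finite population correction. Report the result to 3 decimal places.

V̂(ȳ_st) = Σ W_h² s_h²/n_h, with W_h = N_h/N and N = 2675:
  stratum Full-time: (1350/2675)²·7.80²/127 = 0.122013
  stratum Part-time: (1325/2675)²·4.78²/300 = 0.0186861
V̂(ȳ_st) = 0.140699
SE(ȳ_st) = √0.140699 = 0.375099

SE(ȳ_st) ≈ 0.375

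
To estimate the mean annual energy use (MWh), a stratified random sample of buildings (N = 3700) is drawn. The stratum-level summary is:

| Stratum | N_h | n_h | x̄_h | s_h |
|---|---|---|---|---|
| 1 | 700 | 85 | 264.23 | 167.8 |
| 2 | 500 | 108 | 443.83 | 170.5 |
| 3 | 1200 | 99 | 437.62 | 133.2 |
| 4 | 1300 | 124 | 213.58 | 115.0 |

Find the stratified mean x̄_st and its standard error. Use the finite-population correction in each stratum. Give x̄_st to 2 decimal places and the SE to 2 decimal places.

x̄_st = Σ W_h x̄_h = (700·264.23 + 500·443.83 + 1200·437.62 + 1300·213.58)/3700 = 326.93892
V̂(x̄_st) = Σ W_h² (1 − n_h/N_h) s_h²/n_h, with W_h = N_h/N and N = 3700:
  stratum 1: (700/3700)²·(1 − 85/700)·167.8²/85 = 10.4168
  stratum 2: (500/3700)²·(1 − 108/500)·170.5²/108 = 3.8537
  stratum 3: (1200/3700)²·(1 − 99/1200)·133.2²/99 = 17.2957
  stratum 4: (1300/3700)²·(1 − 124/1300)·115.0²/124 = 11.9103
V̂(x̄_st) = 43.4765
SE(x̄_st) = √43.4765 = 6.59367

x̄_st ≈ 326.94, SE ≈ 6.59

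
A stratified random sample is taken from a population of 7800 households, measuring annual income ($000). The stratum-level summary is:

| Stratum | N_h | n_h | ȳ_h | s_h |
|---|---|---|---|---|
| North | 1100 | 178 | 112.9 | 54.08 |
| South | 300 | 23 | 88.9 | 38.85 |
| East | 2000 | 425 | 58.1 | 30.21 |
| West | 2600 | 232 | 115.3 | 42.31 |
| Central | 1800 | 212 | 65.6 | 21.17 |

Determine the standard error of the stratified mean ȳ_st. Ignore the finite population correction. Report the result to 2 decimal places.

V̂(ȳ_st) = Σ W_h² s_h²/n_h, with W_h = N_h/N and N = 7800:
  stratum North: (1100/7800)²·54.08²/178 = 0.326776
  stratum South: (300/7800)²·38.85²/23 = 0.097075
  stratum East: (2000/7800)²·30.21²/425 = 0.141183
  stratum West: (2600/7800)²·42.31²/232 = 0.857345
  stratum Central: (1800/7800)²·21.17²/212 = 0.11258
V̂(ȳ_st) = 1.53496
SE(ȳ_st) = √1.53496 = 1.23893

SE(ȳ_st) ≈ 1.24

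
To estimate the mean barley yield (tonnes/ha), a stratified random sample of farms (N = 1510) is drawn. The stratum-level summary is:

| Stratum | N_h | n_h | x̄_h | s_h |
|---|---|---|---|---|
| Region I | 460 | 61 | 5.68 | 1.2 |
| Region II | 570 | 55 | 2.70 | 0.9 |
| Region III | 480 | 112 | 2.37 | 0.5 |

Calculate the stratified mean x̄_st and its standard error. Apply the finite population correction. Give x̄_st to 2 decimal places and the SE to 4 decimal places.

x̄_st = Σ W_h x̄_h = (460·5.68 + 570·2.70 + 480·2.37)/1510 = 3.50291
V̂(x̄_st) = Σ W_h² (1 − n_h/N_h) s_h²/n_h, with W_h = N_h/N and N = 1510:
  stratum Region I: (460/1510)²·(1 − 61/460)·1.2²/61 = 0.00190024
  stratum Region II: (570/1510)²·(1 − 55/570)·0.9²/55 = 0.00189605
  stratum Region III: (480/1510)²·(1 − 112/480)·0.5²/112 = 0.000172925
V̂(x̄_st) = 0.00396922
SE(x̄_st) = √0.00396922 = 0.0630018

x̄_st ≈ 3.50, SE ≈ 0.0630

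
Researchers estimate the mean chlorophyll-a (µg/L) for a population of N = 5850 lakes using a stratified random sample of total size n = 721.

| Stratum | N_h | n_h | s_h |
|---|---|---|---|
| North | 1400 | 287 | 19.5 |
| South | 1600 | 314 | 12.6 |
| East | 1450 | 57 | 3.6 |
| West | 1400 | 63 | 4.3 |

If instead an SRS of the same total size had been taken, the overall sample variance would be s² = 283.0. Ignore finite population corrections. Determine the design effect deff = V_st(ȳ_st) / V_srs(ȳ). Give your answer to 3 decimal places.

deff ≈ 0.368

V̂(ȳ_st) = Σ W_h² s_h²/n_h, with W_h = N_h/N and N = 5850:
  stratum North: (1400/5850)²·19.5²/287 = 0.0758808
  stratum South: (1600/5850)²·12.6²/314 = 0.0378216
  stratum East: (1450/5850)²·3.6²/57 = 0.0139686
  stratum West: (1400/5850)²·4.3²/63 = 0.016809
V_st = 0.14448
V_srs = s²/n = 283.0/721 = 0.39251
deff = V_st / V_srs = 0.14448/0.39251 = 0.3681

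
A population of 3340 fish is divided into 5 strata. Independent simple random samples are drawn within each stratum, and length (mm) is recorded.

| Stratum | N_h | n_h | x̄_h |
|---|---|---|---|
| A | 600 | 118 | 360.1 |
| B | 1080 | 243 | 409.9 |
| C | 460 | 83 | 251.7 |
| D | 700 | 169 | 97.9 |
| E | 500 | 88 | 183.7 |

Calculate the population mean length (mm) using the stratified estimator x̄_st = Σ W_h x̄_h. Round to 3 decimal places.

N = Σ N_h = 3340. Stratum weights W_h = N_h/N.
x̄_st = (600·360.1 + 1080·409.9 + 460·251.7 + 700·97.9 + 500·183.7) / 3340 = 279.91437

x̄_st ≈ 279.914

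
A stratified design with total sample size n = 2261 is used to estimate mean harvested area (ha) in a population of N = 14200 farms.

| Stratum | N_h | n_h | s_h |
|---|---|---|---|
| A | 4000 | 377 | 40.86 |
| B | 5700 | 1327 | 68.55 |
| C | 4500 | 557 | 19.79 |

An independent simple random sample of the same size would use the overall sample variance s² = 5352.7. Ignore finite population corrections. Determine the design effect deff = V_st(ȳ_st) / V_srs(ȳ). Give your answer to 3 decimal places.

deff ≈ 0.419

V̂(ȳ_st) = Σ W_h² s_h²/n_h, with W_h = N_h/N and N = 14200:
  stratum A: (4000/14200)²·40.86²/377 = 0.351398
  stratum B: (5700/14200)²·68.55²/1327 = 0.570581
  stratum C: (4500/14200)²·19.79²/557 = 0.070613
V_st = 0.992591
V_srs = s²/n = 5352.7/2261 = 2.3674
deff = V_st / V_srs = 0.992591/2.3674 = 0.4193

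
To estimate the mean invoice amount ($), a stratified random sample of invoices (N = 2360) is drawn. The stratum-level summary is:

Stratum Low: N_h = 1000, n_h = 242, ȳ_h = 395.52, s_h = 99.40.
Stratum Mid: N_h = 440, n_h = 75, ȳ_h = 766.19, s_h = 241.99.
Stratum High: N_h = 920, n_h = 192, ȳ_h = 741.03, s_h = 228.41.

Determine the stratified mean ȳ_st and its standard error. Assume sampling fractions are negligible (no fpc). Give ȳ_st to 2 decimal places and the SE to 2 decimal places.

ȳ_st ≈ 599.32, SE ≈ 8.70

ȳ_st = Σ W_h ȳ_h = (1000·395.52 + 440·766.19 + 920·741.03)/2360 = 599.31831
V̂(ȳ_st) = Σ W_h² s_h²/n_h, with W_h = N_h/N and N = 2360:
  stratum Low: (1000/2360)²·99.40²/242 = 7.3305
  stratum Mid: (440/2360)²·241.99²/75 = 27.1403
  stratum High: (920/2360)²·228.41²/192 = 41.2934
V̂(ȳ_st) = 75.7642
SE(ȳ_st) = √75.7642 = 8.70426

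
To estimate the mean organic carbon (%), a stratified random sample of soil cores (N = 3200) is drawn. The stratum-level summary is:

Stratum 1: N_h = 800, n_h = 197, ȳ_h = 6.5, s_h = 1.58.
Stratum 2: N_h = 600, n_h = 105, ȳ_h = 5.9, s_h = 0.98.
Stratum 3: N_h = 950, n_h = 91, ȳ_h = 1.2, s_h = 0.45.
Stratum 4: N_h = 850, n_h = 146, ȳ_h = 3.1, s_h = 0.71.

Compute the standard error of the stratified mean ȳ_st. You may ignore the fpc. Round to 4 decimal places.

V̂(ȳ_st) = Σ W_h² s_h²/n_h, with W_h = N_h/N and N = 3200:
  stratum 1: (800/3200)²·1.58²/197 = 0.000792005
  stratum 2: (600/3200)²·0.98²/105 = 0.000321562
  stratum 3: (950/3200)²·0.45²/91 = 0.000196124
  stratum 4: (850/3200)²·0.71²/146 = 0.000243614
V̂(ȳ_st) = 0.00155331
SE(ȳ_st) = √0.00155331 = 0.039412

SE(ȳ_st) ≈ 0.0394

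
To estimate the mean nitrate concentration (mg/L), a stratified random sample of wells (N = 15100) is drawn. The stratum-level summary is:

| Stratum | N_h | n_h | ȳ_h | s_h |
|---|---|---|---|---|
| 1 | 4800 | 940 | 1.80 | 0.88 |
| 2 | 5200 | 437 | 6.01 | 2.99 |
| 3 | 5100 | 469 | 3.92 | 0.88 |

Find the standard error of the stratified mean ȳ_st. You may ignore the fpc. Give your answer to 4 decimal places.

SE(ȳ_st) ≈ 0.0519

V̂(ȳ_st) = Σ W_h² s_h²/n_h, with W_h = N_h/N and N = 15100:
  stratum 1: (4800/15100)²·0.88²/940 = 8.32465e-05
  stratum 2: (5200/15100)²·2.99²/437 = 0.00242613
  stratum 3: (5100/15100)²·0.88²/469 = 0.000188356
V̂(ȳ_st) = 0.00269773
SE(ȳ_st) = √0.00269773 = 0.0519397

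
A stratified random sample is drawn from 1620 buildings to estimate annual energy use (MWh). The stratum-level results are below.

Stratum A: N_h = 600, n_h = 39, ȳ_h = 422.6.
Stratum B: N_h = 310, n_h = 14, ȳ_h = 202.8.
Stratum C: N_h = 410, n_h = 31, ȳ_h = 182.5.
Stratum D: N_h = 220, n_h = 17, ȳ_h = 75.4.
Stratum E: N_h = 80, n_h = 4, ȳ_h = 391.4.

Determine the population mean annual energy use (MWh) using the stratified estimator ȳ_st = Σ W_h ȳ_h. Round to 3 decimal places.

ȳ_st ≈ 271.082

N = Σ N_h = 1620. Stratum weights W_h = N_h/N.
ȳ_st = (600·422.6 + 310·202.8 + 410·182.5 + 220·75.4 + 80·391.4) / 1620 = 271.08210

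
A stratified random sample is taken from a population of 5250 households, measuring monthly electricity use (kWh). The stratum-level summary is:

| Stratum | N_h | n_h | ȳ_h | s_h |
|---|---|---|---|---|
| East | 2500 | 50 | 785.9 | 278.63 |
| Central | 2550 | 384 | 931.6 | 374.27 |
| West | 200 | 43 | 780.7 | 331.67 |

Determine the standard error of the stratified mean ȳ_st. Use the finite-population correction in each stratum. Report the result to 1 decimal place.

SE(ȳ_st) ≈ 20.5

V̂(ȳ_st) = Σ W_h² (1 − n_h/N_h) s_h²/n_h, with W_h = N_h/N and N = 5250:
  stratum East: (2500/5250)²·(1 − 50/2500)·278.63²/50 = 345.043
  stratum Central: (2550/5250)²·(1 − 384/2550)·374.27²/384 = 73.1002
  stratum West: (200/5250)²·(1 − 43/200)·331.67²/43 = 2.91444
V̂(ȳ_st) = 421.058
SE(ȳ_st) = √421.058 = 20.5197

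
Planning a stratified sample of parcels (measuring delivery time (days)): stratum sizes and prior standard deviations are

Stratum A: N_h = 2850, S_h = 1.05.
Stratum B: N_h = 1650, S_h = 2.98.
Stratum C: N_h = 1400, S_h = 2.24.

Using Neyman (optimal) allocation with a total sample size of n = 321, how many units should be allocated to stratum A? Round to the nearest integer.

Neyman allocation: n_h = n · N_h S_h / Σ N_i S_i, with n = 321.
  stratum A: N_h·S_h = 2850·1.05 = 2992.50
  stratum B: N_h·S_h = 1650·2.98 = 4917.00
  stratum C: N_h·S_h = 1400·2.24 = 3136.00
Σ N_h S_h = 11045.50
n for stratum A = 321·2992.50/11045.50 = 86.967 → 87

87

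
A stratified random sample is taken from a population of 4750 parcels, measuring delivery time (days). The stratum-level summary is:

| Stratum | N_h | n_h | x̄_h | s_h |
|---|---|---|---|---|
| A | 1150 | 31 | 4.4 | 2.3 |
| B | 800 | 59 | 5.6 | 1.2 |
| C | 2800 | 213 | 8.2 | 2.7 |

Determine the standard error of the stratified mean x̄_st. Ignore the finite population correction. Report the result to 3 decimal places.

V̂(x̄_st) = Σ W_h² s_h²/n_h, with W_h = N_h/N and N = 4750:
  stratum A: (1150/4750)²·2.3²/31 = 0.0100024
  stratum B: (800/4750)²·1.2²/59 = 0.000692314
  stratum C: (2800/4750)²·2.7²/213 = 0.0118926
V̂(x̄_st) = 0.0225873
SE(x̄_st) = √0.0225873 = 0.150291

SE(x̄_st) ≈ 0.150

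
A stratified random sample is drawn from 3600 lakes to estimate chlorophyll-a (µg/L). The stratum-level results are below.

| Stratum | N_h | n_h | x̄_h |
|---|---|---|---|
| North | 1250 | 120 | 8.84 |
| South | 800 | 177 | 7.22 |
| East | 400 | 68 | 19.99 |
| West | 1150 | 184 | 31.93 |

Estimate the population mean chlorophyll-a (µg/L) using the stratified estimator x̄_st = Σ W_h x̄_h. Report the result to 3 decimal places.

x̄_st ≈ 17.095

N = Σ N_h = 3600. Stratum weights W_h = N_h/N.
x̄_st = (1250·8.84 + 800·7.22 + 400·19.99 + 1150·31.93) / 3600 = 17.09486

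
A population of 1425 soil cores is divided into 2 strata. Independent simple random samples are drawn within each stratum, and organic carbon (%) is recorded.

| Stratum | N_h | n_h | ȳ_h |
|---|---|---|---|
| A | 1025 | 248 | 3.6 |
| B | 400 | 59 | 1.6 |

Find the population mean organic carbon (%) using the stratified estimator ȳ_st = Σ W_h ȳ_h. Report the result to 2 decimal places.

ȳ_st ≈ 3.04

N = Σ N_h = 1425. Stratum weights W_h = N_h/N.
ȳ_st = (1025·3.6 + 400·1.6) / 1425 = 3.0386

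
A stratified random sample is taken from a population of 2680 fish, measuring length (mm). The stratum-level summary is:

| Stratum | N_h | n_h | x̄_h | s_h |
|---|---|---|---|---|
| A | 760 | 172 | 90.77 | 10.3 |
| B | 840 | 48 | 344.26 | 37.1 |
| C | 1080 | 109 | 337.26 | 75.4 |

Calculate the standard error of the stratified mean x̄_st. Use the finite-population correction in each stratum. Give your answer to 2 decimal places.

SE(x̄_st) ≈ 3.21

V̂(x̄_st) = Σ W_h² (1 − n_h/N_h) s_h²/n_h, with W_h = N_h/N and N = 2680:
  stratum A: (760/2680)²·(1 − 172/760)·10.3²/172 = 0.0383767
  stratum B: (840/2680)²·(1 − 48/840)·37.1²/48 = 2.65608
  stratum C: (1080/2680)²·(1 − 109/1080)·75.4²/109 = 7.61535
V̂(x̄_st) = 10.3098
SE(x̄_st) = √10.3098 = 3.21089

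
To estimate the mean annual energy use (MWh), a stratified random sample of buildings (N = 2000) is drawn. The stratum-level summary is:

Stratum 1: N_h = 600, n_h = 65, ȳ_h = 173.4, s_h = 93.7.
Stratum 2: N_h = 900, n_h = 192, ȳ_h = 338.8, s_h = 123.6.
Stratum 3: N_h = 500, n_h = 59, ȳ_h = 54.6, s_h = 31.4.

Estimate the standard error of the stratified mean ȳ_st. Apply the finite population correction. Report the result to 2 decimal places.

SE(ȳ_st) ≈ 4.94

V̂(ȳ_st) = Σ W_h² (1 − n_h/N_h) s_h²/n_h, with W_h = N_h/N and N = 2000:
  stratum 1: (600/2000)²·(1 − 65/600)·93.7²/65 = 10.8395
  stratum 2: (900/2000)²·(1 − 192/900)·123.6²/192 = 12.6751
  stratum 3: (500/2000)²·(1 − 59/500)·31.4²/59 = 0.921204
V̂(ȳ_st) = 24.4358
SE(ȳ_st) = √24.4358 = 4.94326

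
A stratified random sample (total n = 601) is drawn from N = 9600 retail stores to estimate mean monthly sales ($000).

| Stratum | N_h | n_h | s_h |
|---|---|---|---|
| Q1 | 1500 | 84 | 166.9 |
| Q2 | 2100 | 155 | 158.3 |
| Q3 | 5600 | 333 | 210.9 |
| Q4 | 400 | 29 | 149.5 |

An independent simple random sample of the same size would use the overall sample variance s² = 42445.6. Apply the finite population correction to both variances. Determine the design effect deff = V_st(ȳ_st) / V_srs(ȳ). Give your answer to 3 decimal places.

V̂(ȳ_st) = Σ W_h² (1 − n_h/N_h) s_h²/n_h, with W_h = N_h/N and N = 9600:
  stratum Q1: (1500/9600)²·(1 − 84/1500)·166.9²/84 = 7.64268
  stratum Q2: (2100/9600)²·(1 − 155/2100)·158.3²/155 = 7.16517
  stratum Q3: (5600/9600)²·(1 − 333/5600)·210.9²/333 = 42.7482
  stratum Q4: (400/9600)²·(1 − 29/400)·149.5²/29 = 1.24101
V_st = 58.7971
V_srs = (1 − 601/9600)·42445.6/601 = 66.2035
deff = V_st / V_srs = 58.7971/66.2035 = 0.8881

deff ≈ 0.888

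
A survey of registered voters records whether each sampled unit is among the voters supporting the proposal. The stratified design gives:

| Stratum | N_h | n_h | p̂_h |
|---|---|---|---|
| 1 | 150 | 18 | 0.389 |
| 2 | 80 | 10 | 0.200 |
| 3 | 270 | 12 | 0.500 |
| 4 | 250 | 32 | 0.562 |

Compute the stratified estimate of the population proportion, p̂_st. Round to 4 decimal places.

N = 750; stratum weights W_h = N_h/N.
p̂_st = Σ W_h p̂_h = (150·0.389 + 80·0.200 + 270·0.500 + 250·0.562)/750 = 0.46647

p̂_st ≈ 0.4665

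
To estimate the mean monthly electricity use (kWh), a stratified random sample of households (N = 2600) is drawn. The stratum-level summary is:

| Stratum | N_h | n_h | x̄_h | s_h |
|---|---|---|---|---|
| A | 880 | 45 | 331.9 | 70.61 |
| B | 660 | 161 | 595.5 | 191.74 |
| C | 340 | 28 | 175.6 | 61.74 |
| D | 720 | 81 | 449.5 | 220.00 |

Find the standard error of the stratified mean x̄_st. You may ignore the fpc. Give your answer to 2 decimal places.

V̂(x̄_st) = Σ W_h² s_h²/n_h, with W_h = N_h/N and N = 2600:
  stratum A: (880/2600)²·70.61²/45 = 12.6922
  stratum B: (660/2600)²·191.74²/161 = 14.7143
  stratum C: (340/2600)²·61.74²/28 = 2.32802
  stratum D: (720/2600)²·220.00²/81 = 45.8225
V̂(x̄_st) = 75.5571
SE(x̄_st) = √75.5571 = 8.69236

SE(x̄_st) ≈ 8.69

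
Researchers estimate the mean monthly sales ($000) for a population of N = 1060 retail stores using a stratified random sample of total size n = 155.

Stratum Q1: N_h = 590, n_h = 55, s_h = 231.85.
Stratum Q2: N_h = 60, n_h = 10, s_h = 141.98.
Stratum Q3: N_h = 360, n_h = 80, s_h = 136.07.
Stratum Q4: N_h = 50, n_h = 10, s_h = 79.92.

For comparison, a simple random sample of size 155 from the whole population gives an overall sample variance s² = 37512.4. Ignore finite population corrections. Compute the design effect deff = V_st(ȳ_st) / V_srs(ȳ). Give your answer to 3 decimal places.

deff ≈ 1.394

V̂(ȳ_st) = Σ W_h² s_h²/n_h, with W_h = N_h/N and N = 1060:
  stratum Q1: (590/1060)²·231.85²/55 = 302.792
  stratum Q2: (60/1060)²·141.98²/10 = 6.4587
  stratum Q3: (360/1060)²·136.07²/80 = 26.6949
  stratum Q4: (50/1060)²·79.92²/10 = 1.42115
V_st = 337.366
V_srs = s²/n = 37512.4/155 = 242.015
deff = V_st / V_srs = 337.366/242.015 = 1.3940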